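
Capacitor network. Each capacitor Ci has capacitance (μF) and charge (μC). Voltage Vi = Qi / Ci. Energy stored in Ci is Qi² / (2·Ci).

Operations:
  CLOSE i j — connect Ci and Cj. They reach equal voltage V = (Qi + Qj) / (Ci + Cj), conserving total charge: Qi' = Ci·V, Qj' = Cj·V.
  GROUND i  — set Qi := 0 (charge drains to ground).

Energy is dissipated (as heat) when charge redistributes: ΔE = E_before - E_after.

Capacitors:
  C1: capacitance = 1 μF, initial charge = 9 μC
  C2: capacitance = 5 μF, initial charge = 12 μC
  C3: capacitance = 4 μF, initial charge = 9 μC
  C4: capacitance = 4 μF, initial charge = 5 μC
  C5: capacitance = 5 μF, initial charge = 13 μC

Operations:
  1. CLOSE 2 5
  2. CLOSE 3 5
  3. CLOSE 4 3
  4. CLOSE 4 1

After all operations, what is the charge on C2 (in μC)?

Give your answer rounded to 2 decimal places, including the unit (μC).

Answer: 12.50 μC

Derivation:
Initial: C1(1μF, Q=9μC, V=9.00V), C2(5μF, Q=12μC, V=2.40V), C3(4μF, Q=9μC, V=2.25V), C4(4μF, Q=5μC, V=1.25V), C5(5μF, Q=13μC, V=2.60V)
Op 1: CLOSE 2-5: Q_total=25.00, C_total=10.00, V=2.50; Q2=12.50, Q5=12.50; dissipated=0.050
Op 2: CLOSE 3-5: Q_total=21.50, C_total=9.00, V=2.39; Q3=9.56, Q5=11.94; dissipated=0.069
Op 3: CLOSE 4-3: Q_total=14.56, C_total=8.00, V=1.82; Q4=7.28, Q3=7.28; dissipated=1.297
Op 4: CLOSE 4-1: Q_total=16.28, C_total=5.00, V=3.26; Q4=13.02, Q1=3.26; dissipated=20.624
Final charges: Q1=3.26, Q2=12.50, Q3=7.28, Q4=13.02, Q5=11.94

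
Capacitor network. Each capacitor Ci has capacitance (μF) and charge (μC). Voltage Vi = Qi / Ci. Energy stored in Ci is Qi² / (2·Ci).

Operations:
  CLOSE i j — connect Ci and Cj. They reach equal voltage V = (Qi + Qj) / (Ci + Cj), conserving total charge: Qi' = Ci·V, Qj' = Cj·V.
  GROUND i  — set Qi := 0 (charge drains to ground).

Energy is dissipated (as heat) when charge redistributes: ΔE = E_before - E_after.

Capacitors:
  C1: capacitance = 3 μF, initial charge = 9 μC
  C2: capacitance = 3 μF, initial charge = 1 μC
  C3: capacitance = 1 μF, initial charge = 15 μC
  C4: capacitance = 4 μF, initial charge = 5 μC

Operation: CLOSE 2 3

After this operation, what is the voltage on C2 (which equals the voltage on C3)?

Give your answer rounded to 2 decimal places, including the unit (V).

Answer: 4.00 V

Derivation:
Initial: C1(3μF, Q=9μC, V=3.00V), C2(3μF, Q=1μC, V=0.33V), C3(1μF, Q=15μC, V=15.00V), C4(4μF, Q=5μC, V=1.25V)
Op 1: CLOSE 2-3: Q_total=16.00, C_total=4.00, V=4.00; Q2=12.00, Q3=4.00; dissipated=80.667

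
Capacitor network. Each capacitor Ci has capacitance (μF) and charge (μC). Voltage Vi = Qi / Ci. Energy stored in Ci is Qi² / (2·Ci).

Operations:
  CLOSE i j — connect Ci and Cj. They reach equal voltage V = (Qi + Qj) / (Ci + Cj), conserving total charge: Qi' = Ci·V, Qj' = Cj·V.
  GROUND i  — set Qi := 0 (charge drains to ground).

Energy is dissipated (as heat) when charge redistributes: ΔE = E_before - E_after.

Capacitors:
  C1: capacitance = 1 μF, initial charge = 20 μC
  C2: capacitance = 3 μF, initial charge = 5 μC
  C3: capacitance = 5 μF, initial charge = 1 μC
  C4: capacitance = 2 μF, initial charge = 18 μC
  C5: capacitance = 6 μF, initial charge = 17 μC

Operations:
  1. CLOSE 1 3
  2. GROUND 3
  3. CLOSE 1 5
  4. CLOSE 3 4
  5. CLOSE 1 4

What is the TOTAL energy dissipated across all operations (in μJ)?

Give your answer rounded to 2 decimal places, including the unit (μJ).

Initial: C1(1μF, Q=20μC, V=20.00V), C2(3μF, Q=5μC, V=1.67V), C3(5μF, Q=1μC, V=0.20V), C4(2μF, Q=18μC, V=9.00V), C5(6μF, Q=17μC, V=2.83V)
Op 1: CLOSE 1-3: Q_total=21.00, C_total=6.00, V=3.50; Q1=3.50, Q3=17.50; dissipated=163.350
Op 2: GROUND 3: Q3=0; energy lost=30.625
Op 3: CLOSE 1-5: Q_total=20.50, C_total=7.00, V=2.93; Q1=2.93, Q5=17.57; dissipated=0.190
Op 4: CLOSE 3-4: Q_total=18.00, C_total=7.00, V=2.57; Q3=12.86, Q4=5.14; dissipated=57.857
Op 5: CLOSE 1-4: Q_total=8.07, C_total=3.00, V=2.69; Q1=2.69, Q4=5.38; dissipated=0.043
Total dissipated: 252.065 μJ

Answer: 252.07 μJ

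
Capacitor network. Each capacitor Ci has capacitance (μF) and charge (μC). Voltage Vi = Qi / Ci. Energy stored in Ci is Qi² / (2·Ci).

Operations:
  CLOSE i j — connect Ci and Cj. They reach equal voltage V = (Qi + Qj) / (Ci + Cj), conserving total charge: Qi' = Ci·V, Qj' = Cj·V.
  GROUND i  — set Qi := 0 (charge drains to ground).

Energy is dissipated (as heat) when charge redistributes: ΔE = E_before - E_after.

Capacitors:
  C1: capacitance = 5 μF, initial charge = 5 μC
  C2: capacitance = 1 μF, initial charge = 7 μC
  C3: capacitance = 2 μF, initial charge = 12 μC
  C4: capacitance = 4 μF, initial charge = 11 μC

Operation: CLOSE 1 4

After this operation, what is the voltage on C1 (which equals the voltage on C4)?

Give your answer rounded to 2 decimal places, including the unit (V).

Initial: C1(5μF, Q=5μC, V=1.00V), C2(1μF, Q=7μC, V=7.00V), C3(2μF, Q=12μC, V=6.00V), C4(4μF, Q=11μC, V=2.75V)
Op 1: CLOSE 1-4: Q_total=16.00, C_total=9.00, V=1.78; Q1=8.89, Q4=7.11; dissipated=3.403

Answer: 1.78 V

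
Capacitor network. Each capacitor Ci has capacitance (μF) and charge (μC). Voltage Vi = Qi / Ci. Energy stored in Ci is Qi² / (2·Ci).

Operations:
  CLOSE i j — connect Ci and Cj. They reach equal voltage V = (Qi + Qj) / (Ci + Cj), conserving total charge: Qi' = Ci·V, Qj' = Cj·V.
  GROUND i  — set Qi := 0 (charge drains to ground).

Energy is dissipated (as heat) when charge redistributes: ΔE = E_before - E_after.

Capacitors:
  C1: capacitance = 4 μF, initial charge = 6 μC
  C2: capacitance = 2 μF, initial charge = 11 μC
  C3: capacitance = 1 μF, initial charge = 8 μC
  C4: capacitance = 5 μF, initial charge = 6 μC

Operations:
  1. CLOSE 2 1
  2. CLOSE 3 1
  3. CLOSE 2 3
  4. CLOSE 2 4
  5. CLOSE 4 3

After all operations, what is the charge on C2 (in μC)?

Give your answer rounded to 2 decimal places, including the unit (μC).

Answer: 3.53 μC

Derivation:
Initial: C1(4μF, Q=6μC, V=1.50V), C2(2μF, Q=11μC, V=5.50V), C3(1μF, Q=8μC, V=8.00V), C4(5μF, Q=6μC, V=1.20V)
Op 1: CLOSE 2-1: Q_total=17.00, C_total=6.00, V=2.83; Q2=5.67, Q1=11.33; dissipated=10.667
Op 2: CLOSE 3-1: Q_total=19.33, C_total=5.00, V=3.87; Q3=3.87, Q1=15.47; dissipated=10.678
Op 3: CLOSE 2-3: Q_total=9.53, C_total=3.00, V=3.18; Q2=6.36, Q3=3.18; dissipated=0.356
Op 4: CLOSE 2-4: Q_total=12.36, C_total=7.00, V=1.77; Q2=3.53, Q4=8.83; dissipated=2.794
Op 5: CLOSE 4-3: Q_total=12.00, C_total=6.00, V=2.00; Q4=10.00, Q3=2.00; dissipated=0.832
Final charges: Q1=15.47, Q2=3.53, Q3=2.00, Q4=10.00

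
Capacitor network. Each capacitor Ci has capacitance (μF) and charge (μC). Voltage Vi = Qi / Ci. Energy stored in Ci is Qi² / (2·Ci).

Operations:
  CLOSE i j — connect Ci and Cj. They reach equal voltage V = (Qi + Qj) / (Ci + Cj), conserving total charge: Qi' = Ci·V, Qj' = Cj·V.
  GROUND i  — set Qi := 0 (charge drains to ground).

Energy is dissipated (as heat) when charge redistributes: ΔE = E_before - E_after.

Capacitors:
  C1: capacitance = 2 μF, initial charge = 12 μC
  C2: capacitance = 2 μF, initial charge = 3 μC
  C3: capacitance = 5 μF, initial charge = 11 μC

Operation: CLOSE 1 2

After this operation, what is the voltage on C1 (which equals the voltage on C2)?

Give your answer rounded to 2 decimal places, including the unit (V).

Initial: C1(2μF, Q=12μC, V=6.00V), C2(2μF, Q=3μC, V=1.50V), C3(5μF, Q=11μC, V=2.20V)
Op 1: CLOSE 1-2: Q_total=15.00, C_total=4.00, V=3.75; Q1=7.50, Q2=7.50; dissipated=10.125

Answer: 3.75 V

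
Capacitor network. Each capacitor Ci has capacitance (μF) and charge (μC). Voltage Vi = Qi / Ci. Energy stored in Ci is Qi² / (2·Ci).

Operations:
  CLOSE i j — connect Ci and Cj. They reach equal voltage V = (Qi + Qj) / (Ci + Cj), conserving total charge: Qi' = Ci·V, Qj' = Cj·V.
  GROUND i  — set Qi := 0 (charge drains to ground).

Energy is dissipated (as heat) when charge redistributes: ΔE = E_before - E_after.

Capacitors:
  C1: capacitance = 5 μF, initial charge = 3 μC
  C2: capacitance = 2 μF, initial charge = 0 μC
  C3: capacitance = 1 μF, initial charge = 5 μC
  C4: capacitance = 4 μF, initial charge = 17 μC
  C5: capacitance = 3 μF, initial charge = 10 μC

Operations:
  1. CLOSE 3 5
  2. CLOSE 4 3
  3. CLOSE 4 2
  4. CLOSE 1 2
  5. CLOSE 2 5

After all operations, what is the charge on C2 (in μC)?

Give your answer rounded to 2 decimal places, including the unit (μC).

Initial: C1(5μF, Q=3μC, V=0.60V), C2(2μF, Q=0μC, V=0.00V), C3(1μF, Q=5μC, V=5.00V), C4(4μF, Q=17μC, V=4.25V), C5(3μF, Q=10μC, V=3.33V)
Op 1: CLOSE 3-5: Q_total=15.00, C_total=4.00, V=3.75; Q3=3.75, Q5=11.25; dissipated=1.042
Op 2: CLOSE 4-3: Q_total=20.75, C_total=5.00, V=4.15; Q4=16.60, Q3=4.15; dissipated=0.100
Op 3: CLOSE 4-2: Q_total=16.60, C_total=6.00, V=2.77; Q4=11.07, Q2=5.53; dissipated=11.482
Op 4: CLOSE 1-2: Q_total=8.53, C_total=7.00, V=1.22; Q1=6.10, Q2=2.44; dissipated=3.353
Op 5: CLOSE 2-5: Q_total=13.69, C_total=5.00, V=2.74; Q2=5.48, Q5=8.21; dissipated=3.843
Final charges: Q1=6.10, Q2=5.48, Q3=4.15, Q4=11.07, Q5=8.21

Answer: 5.48 μC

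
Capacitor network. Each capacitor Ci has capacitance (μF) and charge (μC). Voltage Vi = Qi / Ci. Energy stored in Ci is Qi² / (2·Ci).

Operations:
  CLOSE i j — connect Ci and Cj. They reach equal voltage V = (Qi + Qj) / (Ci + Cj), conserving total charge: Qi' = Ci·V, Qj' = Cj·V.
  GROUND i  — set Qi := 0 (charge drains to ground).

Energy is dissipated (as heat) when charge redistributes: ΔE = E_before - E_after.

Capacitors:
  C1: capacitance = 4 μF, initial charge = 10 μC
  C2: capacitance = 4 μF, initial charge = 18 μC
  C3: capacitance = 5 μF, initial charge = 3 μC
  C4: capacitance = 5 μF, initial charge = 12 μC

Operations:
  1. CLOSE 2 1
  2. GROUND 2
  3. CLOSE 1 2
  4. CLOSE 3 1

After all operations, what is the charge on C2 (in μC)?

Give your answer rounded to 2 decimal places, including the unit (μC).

Initial: C1(4μF, Q=10μC, V=2.50V), C2(4μF, Q=18μC, V=4.50V), C3(5μF, Q=3μC, V=0.60V), C4(5μF, Q=12μC, V=2.40V)
Op 1: CLOSE 2-1: Q_total=28.00, C_total=8.00, V=3.50; Q2=14.00, Q1=14.00; dissipated=4.000
Op 2: GROUND 2: Q2=0; energy lost=24.500
Op 3: CLOSE 1-2: Q_total=14.00, C_total=8.00, V=1.75; Q1=7.00, Q2=7.00; dissipated=12.250
Op 4: CLOSE 3-1: Q_total=10.00, C_total=9.00, V=1.11; Q3=5.56, Q1=4.44; dissipated=1.469
Final charges: Q1=4.44, Q2=7.00, Q3=5.56, Q4=12.00

Answer: 7.00 μC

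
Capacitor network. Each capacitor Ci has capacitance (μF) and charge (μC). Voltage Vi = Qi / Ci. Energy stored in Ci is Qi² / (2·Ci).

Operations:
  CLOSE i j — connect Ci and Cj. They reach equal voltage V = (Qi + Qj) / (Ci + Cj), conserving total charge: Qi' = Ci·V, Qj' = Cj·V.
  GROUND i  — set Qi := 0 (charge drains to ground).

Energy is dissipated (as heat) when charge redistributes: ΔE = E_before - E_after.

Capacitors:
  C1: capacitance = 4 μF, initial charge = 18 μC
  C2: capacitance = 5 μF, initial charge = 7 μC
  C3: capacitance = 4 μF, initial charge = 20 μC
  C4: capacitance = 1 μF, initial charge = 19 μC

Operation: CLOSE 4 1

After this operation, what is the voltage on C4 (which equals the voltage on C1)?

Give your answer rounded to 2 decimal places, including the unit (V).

Initial: C1(4μF, Q=18μC, V=4.50V), C2(5μF, Q=7μC, V=1.40V), C3(4μF, Q=20μC, V=5.00V), C4(1μF, Q=19μC, V=19.00V)
Op 1: CLOSE 4-1: Q_total=37.00, C_total=5.00, V=7.40; Q4=7.40, Q1=29.60; dissipated=84.100

Answer: 7.40 V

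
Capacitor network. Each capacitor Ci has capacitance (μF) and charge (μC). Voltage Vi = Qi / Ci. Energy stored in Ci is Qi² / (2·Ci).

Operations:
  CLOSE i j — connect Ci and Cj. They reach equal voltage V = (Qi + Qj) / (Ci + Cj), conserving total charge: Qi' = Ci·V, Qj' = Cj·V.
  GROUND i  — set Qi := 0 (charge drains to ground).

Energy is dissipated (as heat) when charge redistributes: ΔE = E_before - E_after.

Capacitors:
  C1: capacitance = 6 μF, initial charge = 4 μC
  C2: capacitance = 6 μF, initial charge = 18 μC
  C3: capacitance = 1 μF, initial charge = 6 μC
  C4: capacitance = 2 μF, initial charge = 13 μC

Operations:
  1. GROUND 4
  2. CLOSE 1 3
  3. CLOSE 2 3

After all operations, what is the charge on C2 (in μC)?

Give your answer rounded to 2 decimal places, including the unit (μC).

Initial: C1(6μF, Q=4μC, V=0.67V), C2(6μF, Q=18μC, V=3.00V), C3(1μF, Q=6μC, V=6.00V), C4(2μF, Q=13μC, V=6.50V)
Op 1: GROUND 4: Q4=0; energy lost=42.250
Op 2: CLOSE 1-3: Q_total=10.00, C_total=7.00, V=1.43; Q1=8.57, Q3=1.43; dissipated=12.190
Op 3: CLOSE 2-3: Q_total=19.43, C_total=7.00, V=2.78; Q2=16.65, Q3=2.78; dissipated=1.058
Final charges: Q1=8.57, Q2=16.65, Q3=2.78, Q4=0.00

Answer: 16.65 μC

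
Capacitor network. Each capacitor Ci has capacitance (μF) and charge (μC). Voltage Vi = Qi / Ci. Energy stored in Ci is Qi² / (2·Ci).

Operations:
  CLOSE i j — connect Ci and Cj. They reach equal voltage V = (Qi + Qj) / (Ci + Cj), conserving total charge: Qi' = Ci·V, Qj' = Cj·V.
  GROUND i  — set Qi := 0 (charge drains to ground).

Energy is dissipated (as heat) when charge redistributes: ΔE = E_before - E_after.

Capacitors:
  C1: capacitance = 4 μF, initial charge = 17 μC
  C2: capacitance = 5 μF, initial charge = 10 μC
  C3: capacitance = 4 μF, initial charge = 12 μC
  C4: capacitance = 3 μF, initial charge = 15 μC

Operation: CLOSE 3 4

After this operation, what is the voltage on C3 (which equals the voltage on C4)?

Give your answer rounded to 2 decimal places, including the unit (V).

Answer: 3.86 V

Derivation:
Initial: C1(4μF, Q=17μC, V=4.25V), C2(5μF, Q=10μC, V=2.00V), C3(4μF, Q=12μC, V=3.00V), C4(3μF, Q=15μC, V=5.00V)
Op 1: CLOSE 3-4: Q_total=27.00, C_total=7.00, V=3.86; Q3=15.43, Q4=11.57; dissipated=3.429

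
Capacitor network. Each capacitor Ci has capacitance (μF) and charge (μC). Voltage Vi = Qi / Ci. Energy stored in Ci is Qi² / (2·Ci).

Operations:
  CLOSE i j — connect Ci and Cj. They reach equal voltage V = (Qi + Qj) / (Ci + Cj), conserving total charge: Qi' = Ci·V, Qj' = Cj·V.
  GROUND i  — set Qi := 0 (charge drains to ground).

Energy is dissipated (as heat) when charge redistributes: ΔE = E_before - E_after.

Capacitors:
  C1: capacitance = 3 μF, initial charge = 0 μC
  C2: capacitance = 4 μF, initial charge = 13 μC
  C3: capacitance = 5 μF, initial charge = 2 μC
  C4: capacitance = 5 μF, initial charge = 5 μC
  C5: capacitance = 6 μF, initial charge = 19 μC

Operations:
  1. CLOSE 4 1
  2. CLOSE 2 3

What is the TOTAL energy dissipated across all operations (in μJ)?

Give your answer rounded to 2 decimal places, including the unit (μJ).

Initial: C1(3μF, Q=0μC, V=0.00V), C2(4μF, Q=13μC, V=3.25V), C3(5μF, Q=2μC, V=0.40V), C4(5μF, Q=5μC, V=1.00V), C5(6μF, Q=19μC, V=3.17V)
Op 1: CLOSE 4-1: Q_total=5.00, C_total=8.00, V=0.62; Q4=3.12, Q1=1.88; dissipated=0.938
Op 2: CLOSE 2-3: Q_total=15.00, C_total=9.00, V=1.67; Q2=6.67, Q3=8.33; dissipated=9.025
Total dissipated: 9.963 μJ

Answer: 9.96 μJ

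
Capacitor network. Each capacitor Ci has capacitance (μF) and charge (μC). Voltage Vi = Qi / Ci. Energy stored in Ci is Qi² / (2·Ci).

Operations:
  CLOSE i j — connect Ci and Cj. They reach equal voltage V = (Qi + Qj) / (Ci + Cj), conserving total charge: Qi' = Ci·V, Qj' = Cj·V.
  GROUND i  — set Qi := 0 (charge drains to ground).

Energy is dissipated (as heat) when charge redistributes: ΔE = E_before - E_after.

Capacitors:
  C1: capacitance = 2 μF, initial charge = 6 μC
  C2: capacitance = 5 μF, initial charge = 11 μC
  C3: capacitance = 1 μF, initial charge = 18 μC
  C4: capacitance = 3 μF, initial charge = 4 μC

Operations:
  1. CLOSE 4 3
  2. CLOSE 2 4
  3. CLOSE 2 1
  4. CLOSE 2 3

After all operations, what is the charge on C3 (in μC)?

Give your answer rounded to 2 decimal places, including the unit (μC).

Initial: C1(2μF, Q=6μC, V=3.00V), C2(5μF, Q=11μC, V=2.20V), C3(1μF, Q=18μC, V=18.00V), C4(3μF, Q=4μC, V=1.33V)
Op 1: CLOSE 4-3: Q_total=22.00, C_total=4.00, V=5.50; Q4=16.50, Q3=5.50; dissipated=104.167
Op 2: CLOSE 2-4: Q_total=27.50, C_total=8.00, V=3.44; Q2=17.19, Q4=10.31; dissipated=10.209
Op 3: CLOSE 2-1: Q_total=23.19, C_total=7.00, V=3.31; Q2=16.56, Q1=6.62; dissipated=0.137
Op 4: CLOSE 2-3: Q_total=22.06, C_total=6.00, V=3.68; Q2=18.39, Q3=3.68; dissipated=1.994
Final charges: Q1=6.62, Q2=18.39, Q3=3.68, Q4=10.31

Answer: 3.68 μC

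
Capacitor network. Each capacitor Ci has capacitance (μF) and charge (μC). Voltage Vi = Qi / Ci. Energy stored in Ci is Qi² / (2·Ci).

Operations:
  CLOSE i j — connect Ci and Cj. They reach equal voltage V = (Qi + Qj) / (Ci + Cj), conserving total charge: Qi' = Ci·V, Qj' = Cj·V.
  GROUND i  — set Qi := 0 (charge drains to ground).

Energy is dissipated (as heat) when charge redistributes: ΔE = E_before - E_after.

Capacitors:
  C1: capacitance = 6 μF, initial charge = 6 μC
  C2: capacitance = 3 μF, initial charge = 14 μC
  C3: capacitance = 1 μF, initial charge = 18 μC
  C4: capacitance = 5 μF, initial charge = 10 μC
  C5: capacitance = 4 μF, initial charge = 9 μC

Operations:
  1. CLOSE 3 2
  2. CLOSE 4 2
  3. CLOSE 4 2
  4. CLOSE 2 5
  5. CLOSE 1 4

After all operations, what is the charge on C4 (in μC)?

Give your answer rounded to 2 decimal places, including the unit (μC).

Answer: 12.39 μC

Derivation:
Initial: C1(6μF, Q=6μC, V=1.00V), C2(3μF, Q=14μC, V=4.67V), C3(1μF, Q=18μC, V=18.00V), C4(5μF, Q=10μC, V=2.00V), C5(4μF, Q=9μC, V=2.25V)
Op 1: CLOSE 3-2: Q_total=32.00, C_total=4.00, V=8.00; Q3=8.00, Q2=24.00; dissipated=66.667
Op 2: CLOSE 4-2: Q_total=34.00, C_total=8.00, V=4.25; Q4=21.25, Q2=12.75; dissipated=33.750
Op 3: CLOSE 4-2: Q_total=34.00, C_total=8.00, V=4.25; Q4=21.25, Q2=12.75; dissipated=0.000
Op 4: CLOSE 2-5: Q_total=21.75, C_total=7.00, V=3.11; Q2=9.32, Q5=12.43; dissipated=3.429
Op 5: CLOSE 1-4: Q_total=27.25, C_total=11.00, V=2.48; Q1=14.86, Q4=12.39; dissipated=14.403
Final charges: Q1=14.86, Q2=9.32, Q3=8.00, Q4=12.39, Q5=12.43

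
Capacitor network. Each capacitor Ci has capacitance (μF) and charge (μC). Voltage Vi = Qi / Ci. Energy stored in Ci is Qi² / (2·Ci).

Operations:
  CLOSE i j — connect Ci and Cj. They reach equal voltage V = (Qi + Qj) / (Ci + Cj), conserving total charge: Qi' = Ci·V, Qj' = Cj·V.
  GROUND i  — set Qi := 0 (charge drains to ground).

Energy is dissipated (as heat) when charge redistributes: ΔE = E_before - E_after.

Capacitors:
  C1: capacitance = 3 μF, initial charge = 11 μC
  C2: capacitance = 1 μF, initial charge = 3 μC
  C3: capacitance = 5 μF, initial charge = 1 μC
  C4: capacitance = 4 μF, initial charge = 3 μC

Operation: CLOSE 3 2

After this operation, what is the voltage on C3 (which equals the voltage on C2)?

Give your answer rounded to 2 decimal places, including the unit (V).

Answer: 0.67 V

Derivation:
Initial: C1(3μF, Q=11μC, V=3.67V), C2(1μF, Q=3μC, V=3.00V), C3(5μF, Q=1μC, V=0.20V), C4(4μF, Q=3μC, V=0.75V)
Op 1: CLOSE 3-2: Q_total=4.00, C_total=6.00, V=0.67; Q3=3.33, Q2=0.67; dissipated=3.267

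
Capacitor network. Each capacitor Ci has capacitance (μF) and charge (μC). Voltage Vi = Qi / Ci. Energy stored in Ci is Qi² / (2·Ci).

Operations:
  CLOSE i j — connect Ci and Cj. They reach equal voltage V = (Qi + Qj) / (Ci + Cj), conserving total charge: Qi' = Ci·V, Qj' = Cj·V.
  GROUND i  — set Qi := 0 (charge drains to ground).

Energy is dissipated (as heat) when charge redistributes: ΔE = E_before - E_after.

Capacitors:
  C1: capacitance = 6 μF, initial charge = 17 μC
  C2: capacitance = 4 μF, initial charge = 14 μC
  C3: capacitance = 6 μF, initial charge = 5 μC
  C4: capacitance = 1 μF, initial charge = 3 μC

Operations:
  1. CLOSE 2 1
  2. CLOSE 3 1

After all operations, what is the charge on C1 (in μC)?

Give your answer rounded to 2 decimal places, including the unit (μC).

Initial: C1(6μF, Q=17μC, V=2.83V), C2(4μF, Q=14μC, V=3.50V), C3(6μF, Q=5μC, V=0.83V), C4(1μF, Q=3μC, V=3.00V)
Op 1: CLOSE 2-1: Q_total=31.00, C_total=10.00, V=3.10; Q2=12.40, Q1=18.60; dissipated=0.533
Op 2: CLOSE 3-1: Q_total=23.60, C_total=12.00, V=1.97; Q3=11.80, Q1=11.80; dissipated=7.707
Final charges: Q1=11.80, Q2=12.40, Q3=11.80, Q4=3.00

Answer: 11.80 μC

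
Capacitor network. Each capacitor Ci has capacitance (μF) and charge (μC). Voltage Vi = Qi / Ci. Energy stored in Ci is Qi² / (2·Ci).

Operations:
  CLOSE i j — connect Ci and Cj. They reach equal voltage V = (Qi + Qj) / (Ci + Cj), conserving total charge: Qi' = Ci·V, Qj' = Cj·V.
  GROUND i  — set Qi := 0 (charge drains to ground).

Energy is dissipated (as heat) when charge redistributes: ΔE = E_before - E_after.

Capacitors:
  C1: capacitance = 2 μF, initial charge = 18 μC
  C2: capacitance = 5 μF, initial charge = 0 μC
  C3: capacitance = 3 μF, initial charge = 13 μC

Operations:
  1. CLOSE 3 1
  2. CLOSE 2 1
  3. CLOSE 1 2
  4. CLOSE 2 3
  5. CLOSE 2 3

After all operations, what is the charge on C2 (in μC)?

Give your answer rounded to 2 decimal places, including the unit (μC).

Initial: C1(2μF, Q=18μC, V=9.00V), C2(5μF, Q=0μC, V=0.00V), C3(3μF, Q=13μC, V=4.33V)
Op 1: CLOSE 3-1: Q_total=31.00, C_total=5.00, V=6.20; Q3=18.60, Q1=12.40; dissipated=13.067
Op 2: CLOSE 2-1: Q_total=12.40, C_total=7.00, V=1.77; Q2=8.86, Q1=3.54; dissipated=27.457
Op 3: CLOSE 1-2: Q_total=12.40, C_total=7.00, V=1.77; Q1=3.54, Q2=8.86; dissipated=0.000
Op 4: CLOSE 2-3: Q_total=27.46, C_total=8.00, V=3.43; Q2=17.16, Q3=10.30; dissipated=18.386
Op 5: CLOSE 2-3: Q_total=27.46, C_total=8.00, V=3.43; Q2=17.16, Q3=10.30; dissipated=0.000
Final charges: Q1=3.54, Q2=17.16, Q3=10.30

Answer: 17.16 μC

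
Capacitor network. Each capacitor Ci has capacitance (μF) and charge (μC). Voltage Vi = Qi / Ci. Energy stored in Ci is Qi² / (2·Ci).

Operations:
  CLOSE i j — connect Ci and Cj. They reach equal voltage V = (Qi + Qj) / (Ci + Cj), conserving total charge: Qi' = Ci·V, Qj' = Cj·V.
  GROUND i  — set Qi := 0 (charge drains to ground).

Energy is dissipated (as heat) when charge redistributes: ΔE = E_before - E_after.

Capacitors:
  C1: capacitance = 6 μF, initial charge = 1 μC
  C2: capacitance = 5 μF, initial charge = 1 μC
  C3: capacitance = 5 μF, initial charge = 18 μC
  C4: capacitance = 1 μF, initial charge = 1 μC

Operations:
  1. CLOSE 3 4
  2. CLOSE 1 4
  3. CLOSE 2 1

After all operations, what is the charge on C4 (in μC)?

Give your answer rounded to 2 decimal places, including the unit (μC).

Initial: C1(6μF, Q=1μC, V=0.17V), C2(5μF, Q=1μC, V=0.20V), C3(5μF, Q=18μC, V=3.60V), C4(1μF, Q=1μC, V=1.00V)
Op 1: CLOSE 3-4: Q_total=19.00, C_total=6.00, V=3.17; Q3=15.83, Q4=3.17; dissipated=2.817
Op 2: CLOSE 1-4: Q_total=4.17, C_total=7.00, V=0.60; Q1=3.57, Q4=0.60; dissipated=3.857
Op 3: CLOSE 2-1: Q_total=4.57, C_total=11.00, V=0.42; Q2=2.08, Q1=2.49; dissipated=0.213
Final charges: Q1=2.49, Q2=2.08, Q3=15.83, Q4=0.60

Answer: 0.60 μC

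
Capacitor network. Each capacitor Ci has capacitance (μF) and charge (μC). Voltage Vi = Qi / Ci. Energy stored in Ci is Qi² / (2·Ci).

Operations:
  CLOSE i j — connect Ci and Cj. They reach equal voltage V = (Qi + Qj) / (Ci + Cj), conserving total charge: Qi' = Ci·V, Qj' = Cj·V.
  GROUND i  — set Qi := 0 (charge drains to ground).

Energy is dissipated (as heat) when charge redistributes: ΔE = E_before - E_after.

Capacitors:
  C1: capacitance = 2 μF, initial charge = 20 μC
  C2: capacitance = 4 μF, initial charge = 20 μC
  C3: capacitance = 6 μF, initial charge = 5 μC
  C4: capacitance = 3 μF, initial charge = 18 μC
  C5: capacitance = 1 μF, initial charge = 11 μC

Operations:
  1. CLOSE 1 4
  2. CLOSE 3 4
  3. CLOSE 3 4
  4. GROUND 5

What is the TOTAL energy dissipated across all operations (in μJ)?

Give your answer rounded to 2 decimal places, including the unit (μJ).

Answer: 115.89 μJ

Derivation:
Initial: C1(2μF, Q=20μC, V=10.00V), C2(4μF, Q=20μC, V=5.00V), C3(6μF, Q=5μC, V=0.83V), C4(3μF, Q=18μC, V=6.00V), C5(1μF, Q=11μC, V=11.00V)
Op 1: CLOSE 1-4: Q_total=38.00, C_total=5.00, V=7.60; Q1=15.20, Q4=22.80; dissipated=9.600
Op 2: CLOSE 3-4: Q_total=27.80, C_total=9.00, V=3.09; Q3=18.53, Q4=9.27; dissipated=45.788
Op 3: CLOSE 3-4: Q_total=27.80, C_total=9.00, V=3.09; Q3=18.53, Q4=9.27; dissipated=0.000
Op 4: GROUND 5: Q5=0; energy lost=60.500
Total dissipated: 115.888 μJ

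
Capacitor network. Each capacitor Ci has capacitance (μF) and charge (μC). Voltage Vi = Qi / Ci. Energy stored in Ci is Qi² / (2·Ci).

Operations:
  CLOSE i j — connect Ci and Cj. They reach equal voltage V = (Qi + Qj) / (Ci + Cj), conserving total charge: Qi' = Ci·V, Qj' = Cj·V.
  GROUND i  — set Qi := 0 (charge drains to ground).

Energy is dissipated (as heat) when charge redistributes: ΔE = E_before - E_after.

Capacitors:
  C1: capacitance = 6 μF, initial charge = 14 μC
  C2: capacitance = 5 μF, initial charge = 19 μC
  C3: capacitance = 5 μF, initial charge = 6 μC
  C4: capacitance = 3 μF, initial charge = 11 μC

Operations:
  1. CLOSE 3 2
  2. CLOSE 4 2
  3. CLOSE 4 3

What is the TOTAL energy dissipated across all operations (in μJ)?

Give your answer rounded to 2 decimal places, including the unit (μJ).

Answer: 9.91 μJ

Derivation:
Initial: C1(6μF, Q=14μC, V=2.33V), C2(5μF, Q=19μC, V=3.80V), C3(5μF, Q=6μC, V=1.20V), C4(3μF, Q=11μC, V=3.67V)
Op 1: CLOSE 3-2: Q_total=25.00, C_total=10.00, V=2.50; Q3=12.50, Q2=12.50; dissipated=8.450
Op 2: CLOSE 4-2: Q_total=23.50, C_total=8.00, V=2.94; Q4=8.81, Q2=14.69; dissipated=1.276
Op 3: CLOSE 4-3: Q_total=21.31, C_total=8.00, V=2.66; Q4=7.99, Q3=13.32; dissipated=0.179
Total dissipated: 9.905 μJ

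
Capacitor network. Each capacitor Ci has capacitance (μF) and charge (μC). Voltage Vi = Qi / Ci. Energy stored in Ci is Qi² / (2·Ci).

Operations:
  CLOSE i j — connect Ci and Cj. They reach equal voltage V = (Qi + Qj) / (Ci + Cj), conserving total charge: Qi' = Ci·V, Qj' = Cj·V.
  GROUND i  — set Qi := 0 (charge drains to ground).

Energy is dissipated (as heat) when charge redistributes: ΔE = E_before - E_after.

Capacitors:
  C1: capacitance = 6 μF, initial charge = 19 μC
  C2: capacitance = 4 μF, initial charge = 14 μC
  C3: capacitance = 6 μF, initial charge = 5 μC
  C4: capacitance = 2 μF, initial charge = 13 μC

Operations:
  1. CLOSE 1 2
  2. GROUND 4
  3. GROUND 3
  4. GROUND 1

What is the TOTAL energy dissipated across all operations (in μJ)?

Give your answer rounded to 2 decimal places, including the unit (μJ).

Initial: C1(6μF, Q=19μC, V=3.17V), C2(4μF, Q=14μC, V=3.50V), C3(6μF, Q=5μC, V=0.83V), C4(2μF, Q=13μC, V=6.50V)
Op 1: CLOSE 1-2: Q_total=33.00, C_total=10.00, V=3.30; Q1=19.80, Q2=13.20; dissipated=0.133
Op 2: GROUND 4: Q4=0; energy lost=42.250
Op 3: GROUND 3: Q3=0; energy lost=2.083
Op 4: GROUND 1: Q1=0; energy lost=32.670
Total dissipated: 77.137 μJ

Answer: 77.14 μJ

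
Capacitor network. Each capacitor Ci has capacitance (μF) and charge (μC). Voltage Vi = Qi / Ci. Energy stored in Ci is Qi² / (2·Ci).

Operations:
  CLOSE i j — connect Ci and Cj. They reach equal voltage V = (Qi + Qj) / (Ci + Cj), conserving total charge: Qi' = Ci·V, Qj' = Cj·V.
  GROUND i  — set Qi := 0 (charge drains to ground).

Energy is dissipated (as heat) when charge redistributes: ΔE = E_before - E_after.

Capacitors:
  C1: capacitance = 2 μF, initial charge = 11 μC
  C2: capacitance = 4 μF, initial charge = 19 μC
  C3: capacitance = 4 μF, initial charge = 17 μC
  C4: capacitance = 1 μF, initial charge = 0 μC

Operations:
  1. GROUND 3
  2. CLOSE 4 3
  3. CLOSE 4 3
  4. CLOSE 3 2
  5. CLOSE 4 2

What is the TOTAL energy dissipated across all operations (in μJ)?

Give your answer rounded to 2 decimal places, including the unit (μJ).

Initial: C1(2μF, Q=11μC, V=5.50V), C2(4μF, Q=19μC, V=4.75V), C3(4μF, Q=17μC, V=4.25V), C4(1μF, Q=0μC, V=0.00V)
Op 1: GROUND 3: Q3=0; energy lost=36.125
Op 2: CLOSE 4-3: Q_total=0.00, C_total=5.00, V=0.00; Q4=0.00, Q3=0.00; dissipated=0.000
Op 3: CLOSE 4-3: Q_total=0.00, C_total=5.00, V=0.00; Q4=0.00, Q3=0.00; dissipated=0.000
Op 4: CLOSE 3-2: Q_total=19.00, C_total=8.00, V=2.38; Q3=9.50, Q2=9.50; dissipated=22.562
Op 5: CLOSE 4-2: Q_total=9.50, C_total=5.00, V=1.90; Q4=1.90, Q2=7.60; dissipated=2.256
Total dissipated: 60.944 μJ

Answer: 60.94 μJ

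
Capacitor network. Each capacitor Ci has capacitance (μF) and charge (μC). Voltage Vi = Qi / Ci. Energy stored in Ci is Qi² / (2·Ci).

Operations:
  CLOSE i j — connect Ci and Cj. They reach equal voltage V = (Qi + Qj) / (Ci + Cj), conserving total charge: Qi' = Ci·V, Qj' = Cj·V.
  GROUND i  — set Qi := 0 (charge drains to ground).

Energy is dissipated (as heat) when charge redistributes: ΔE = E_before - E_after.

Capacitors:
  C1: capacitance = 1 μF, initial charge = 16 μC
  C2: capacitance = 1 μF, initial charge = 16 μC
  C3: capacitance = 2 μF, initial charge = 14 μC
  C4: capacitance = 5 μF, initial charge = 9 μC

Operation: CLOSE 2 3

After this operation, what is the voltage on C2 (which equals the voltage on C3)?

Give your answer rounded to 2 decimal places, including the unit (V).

Answer: 10.00 V

Derivation:
Initial: C1(1μF, Q=16μC, V=16.00V), C2(1μF, Q=16μC, V=16.00V), C3(2μF, Q=14μC, V=7.00V), C4(5μF, Q=9μC, V=1.80V)
Op 1: CLOSE 2-3: Q_total=30.00, C_total=3.00, V=10.00; Q2=10.00, Q3=20.00; dissipated=27.000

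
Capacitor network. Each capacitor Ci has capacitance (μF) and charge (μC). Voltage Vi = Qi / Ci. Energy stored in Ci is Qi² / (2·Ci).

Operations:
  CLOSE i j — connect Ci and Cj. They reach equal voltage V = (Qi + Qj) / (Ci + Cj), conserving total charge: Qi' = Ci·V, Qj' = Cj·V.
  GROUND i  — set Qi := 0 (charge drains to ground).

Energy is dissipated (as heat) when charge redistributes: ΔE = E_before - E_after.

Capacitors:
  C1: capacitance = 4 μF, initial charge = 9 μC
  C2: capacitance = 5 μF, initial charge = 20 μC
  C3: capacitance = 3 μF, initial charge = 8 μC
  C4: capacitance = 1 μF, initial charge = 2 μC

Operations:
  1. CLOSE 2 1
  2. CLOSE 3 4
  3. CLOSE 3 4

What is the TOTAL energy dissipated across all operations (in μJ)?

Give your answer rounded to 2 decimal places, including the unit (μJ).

Answer: 3.57 μJ

Derivation:
Initial: C1(4μF, Q=9μC, V=2.25V), C2(5μF, Q=20μC, V=4.00V), C3(3μF, Q=8μC, V=2.67V), C4(1μF, Q=2μC, V=2.00V)
Op 1: CLOSE 2-1: Q_total=29.00, C_total=9.00, V=3.22; Q2=16.11, Q1=12.89; dissipated=3.403
Op 2: CLOSE 3-4: Q_total=10.00, C_total=4.00, V=2.50; Q3=7.50, Q4=2.50; dissipated=0.167
Op 3: CLOSE 3-4: Q_total=10.00, C_total=4.00, V=2.50; Q3=7.50, Q4=2.50; dissipated=0.000
Total dissipated: 3.569 μJ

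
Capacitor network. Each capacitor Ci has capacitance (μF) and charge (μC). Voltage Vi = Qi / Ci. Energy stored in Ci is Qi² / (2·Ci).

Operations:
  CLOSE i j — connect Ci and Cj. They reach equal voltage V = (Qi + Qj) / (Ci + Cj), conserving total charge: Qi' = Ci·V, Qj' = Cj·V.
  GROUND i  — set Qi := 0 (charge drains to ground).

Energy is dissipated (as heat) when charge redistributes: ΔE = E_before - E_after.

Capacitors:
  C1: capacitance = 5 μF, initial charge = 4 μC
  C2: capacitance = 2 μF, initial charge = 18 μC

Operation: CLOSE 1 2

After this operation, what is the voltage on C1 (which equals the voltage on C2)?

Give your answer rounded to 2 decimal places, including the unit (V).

Initial: C1(5μF, Q=4μC, V=0.80V), C2(2μF, Q=18μC, V=9.00V)
Op 1: CLOSE 1-2: Q_total=22.00, C_total=7.00, V=3.14; Q1=15.71, Q2=6.29; dissipated=48.029

Answer: 3.14 V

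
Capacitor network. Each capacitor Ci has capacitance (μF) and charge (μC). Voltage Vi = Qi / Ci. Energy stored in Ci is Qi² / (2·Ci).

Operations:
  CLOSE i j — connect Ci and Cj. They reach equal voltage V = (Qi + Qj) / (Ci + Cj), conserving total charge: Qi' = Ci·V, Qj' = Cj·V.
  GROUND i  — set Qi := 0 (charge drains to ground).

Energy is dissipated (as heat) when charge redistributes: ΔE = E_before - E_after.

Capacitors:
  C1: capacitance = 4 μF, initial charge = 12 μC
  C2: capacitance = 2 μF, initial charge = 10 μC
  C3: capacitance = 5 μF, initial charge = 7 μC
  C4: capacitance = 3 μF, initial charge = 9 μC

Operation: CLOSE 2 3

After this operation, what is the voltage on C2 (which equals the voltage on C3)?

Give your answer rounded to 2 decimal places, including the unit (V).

Initial: C1(4μF, Q=12μC, V=3.00V), C2(2μF, Q=10μC, V=5.00V), C3(5μF, Q=7μC, V=1.40V), C4(3μF, Q=9μC, V=3.00V)
Op 1: CLOSE 2-3: Q_total=17.00, C_total=7.00, V=2.43; Q2=4.86, Q3=12.14; dissipated=9.257

Answer: 2.43 V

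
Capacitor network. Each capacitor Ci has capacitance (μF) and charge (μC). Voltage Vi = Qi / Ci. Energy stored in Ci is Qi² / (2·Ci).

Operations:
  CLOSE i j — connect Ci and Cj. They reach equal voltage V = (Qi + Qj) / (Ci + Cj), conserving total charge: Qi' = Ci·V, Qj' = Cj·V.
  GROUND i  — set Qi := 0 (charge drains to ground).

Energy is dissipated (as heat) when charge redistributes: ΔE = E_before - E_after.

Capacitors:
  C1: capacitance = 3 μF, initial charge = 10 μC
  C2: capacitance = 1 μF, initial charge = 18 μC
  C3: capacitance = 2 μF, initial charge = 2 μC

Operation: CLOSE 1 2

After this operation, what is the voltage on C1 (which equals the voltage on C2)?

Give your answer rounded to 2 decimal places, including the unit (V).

Answer: 7.00 V

Derivation:
Initial: C1(3μF, Q=10μC, V=3.33V), C2(1μF, Q=18μC, V=18.00V), C3(2μF, Q=2μC, V=1.00V)
Op 1: CLOSE 1-2: Q_total=28.00, C_total=4.00, V=7.00; Q1=21.00, Q2=7.00; dissipated=80.667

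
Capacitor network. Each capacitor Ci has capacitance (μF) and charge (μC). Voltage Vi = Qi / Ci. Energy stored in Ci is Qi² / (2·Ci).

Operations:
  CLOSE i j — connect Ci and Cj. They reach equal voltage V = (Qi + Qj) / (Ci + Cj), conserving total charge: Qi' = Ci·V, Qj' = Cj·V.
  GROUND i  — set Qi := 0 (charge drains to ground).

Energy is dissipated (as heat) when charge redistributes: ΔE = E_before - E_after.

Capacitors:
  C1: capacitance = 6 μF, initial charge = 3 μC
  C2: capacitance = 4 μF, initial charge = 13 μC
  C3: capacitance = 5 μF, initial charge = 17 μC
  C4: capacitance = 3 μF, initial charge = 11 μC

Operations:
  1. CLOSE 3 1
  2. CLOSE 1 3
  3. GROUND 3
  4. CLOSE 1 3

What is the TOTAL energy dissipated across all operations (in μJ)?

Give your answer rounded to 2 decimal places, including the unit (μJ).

Answer: 24.24 μJ

Derivation:
Initial: C1(6μF, Q=3μC, V=0.50V), C2(4μF, Q=13μC, V=3.25V), C3(5μF, Q=17μC, V=3.40V), C4(3μF, Q=11μC, V=3.67V)
Op 1: CLOSE 3-1: Q_total=20.00, C_total=11.00, V=1.82; Q3=9.09, Q1=10.91; dissipated=11.468
Op 2: CLOSE 1-3: Q_total=20.00, C_total=11.00, V=1.82; Q1=10.91, Q3=9.09; dissipated=0.000
Op 3: GROUND 3: Q3=0; energy lost=8.264
Op 4: CLOSE 1-3: Q_total=10.91, C_total=11.00, V=0.99; Q1=5.95, Q3=4.96; dissipated=4.508
Total dissipated: 24.241 μJ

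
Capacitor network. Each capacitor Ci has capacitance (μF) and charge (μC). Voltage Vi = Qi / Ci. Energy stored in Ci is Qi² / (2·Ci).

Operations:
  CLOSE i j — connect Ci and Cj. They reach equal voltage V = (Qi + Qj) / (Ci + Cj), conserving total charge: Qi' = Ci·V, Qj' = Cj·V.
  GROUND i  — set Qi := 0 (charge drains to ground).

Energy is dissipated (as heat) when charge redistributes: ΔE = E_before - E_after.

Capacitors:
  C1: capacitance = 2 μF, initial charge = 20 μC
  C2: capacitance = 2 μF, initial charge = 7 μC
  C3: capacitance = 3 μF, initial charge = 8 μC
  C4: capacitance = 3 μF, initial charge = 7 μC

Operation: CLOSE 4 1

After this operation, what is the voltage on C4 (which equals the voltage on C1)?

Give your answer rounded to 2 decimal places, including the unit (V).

Initial: C1(2μF, Q=20μC, V=10.00V), C2(2μF, Q=7μC, V=3.50V), C3(3μF, Q=8μC, V=2.67V), C4(3μF, Q=7μC, V=2.33V)
Op 1: CLOSE 4-1: Q_total=27.00, C_total=5.00, V=5.40; Q4=16.20, Q1=10.80; dissipated=35.267

Answer: 5.40 V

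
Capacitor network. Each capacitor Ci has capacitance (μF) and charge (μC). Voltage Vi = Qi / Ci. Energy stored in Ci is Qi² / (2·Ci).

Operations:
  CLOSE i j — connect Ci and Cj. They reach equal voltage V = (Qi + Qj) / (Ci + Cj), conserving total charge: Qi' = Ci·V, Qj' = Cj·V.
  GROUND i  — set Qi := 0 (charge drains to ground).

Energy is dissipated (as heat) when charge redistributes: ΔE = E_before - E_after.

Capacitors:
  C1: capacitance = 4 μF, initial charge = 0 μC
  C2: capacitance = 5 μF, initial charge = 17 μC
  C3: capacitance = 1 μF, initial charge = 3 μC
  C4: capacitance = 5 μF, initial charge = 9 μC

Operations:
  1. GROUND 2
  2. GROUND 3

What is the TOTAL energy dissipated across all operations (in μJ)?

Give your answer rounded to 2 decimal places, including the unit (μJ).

Answer: 33.40 μJ

Derivation:
Initial: C1(4μF, Q=0μC, V=0.00V), C2(5μF, Q=17μC, V=3.40V), C3(1μF, Q=3μC, V=3.00V), C4(5μF, Q=9μC, V=1.80V)
Op 1: GROUND 2: Q2=0; energy lost=28.900
Op 2: GROUND 3: Q3=0; energy lost=4.500
Total dissipated: 33.400 μJ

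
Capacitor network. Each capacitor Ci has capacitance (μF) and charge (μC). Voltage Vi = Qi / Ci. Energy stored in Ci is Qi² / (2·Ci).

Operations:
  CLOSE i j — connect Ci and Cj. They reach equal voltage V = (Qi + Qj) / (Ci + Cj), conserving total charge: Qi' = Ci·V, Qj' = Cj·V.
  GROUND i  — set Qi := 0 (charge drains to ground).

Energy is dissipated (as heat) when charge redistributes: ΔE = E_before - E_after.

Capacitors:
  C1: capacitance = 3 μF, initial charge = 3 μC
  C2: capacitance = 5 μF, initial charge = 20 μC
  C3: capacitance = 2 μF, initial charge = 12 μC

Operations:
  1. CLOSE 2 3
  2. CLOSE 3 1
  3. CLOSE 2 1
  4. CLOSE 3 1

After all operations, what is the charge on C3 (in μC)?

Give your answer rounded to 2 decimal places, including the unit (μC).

Answer: 6.46 μC

Derivation:
Initial: C1(3μF, Q=3μC, V=1.00V), C2(5μF, Q=20μC, V=4.00V), C3(2μF, Q=12μC, V=6.00V)
Op 1: CLOSE 2-3: Q_total=32.00, C_total=7.00, V=4.57; Q2=22.86, Q3=9.14; dissipated=2.857
Op 2: CLOSE 3-1: Q_total=12.14, C_total=5.00, V=2.43; Q3=4.86, Q1=7.29; dissipated=7.653
Op 3: CLOSE 2-1: Q_total=30.14, C_total=8.00, V=3.77; Q2=18.84, Q1=11.30; dissipated=4.305
Op 4: CLOSE 3-1: Q_total=16.16, C_total=5.00, V=3.23; Q3=6.46, Q1=9.70; dissipated=1.076
Final charges: Q1=9.70, Q2=18.84, Q3=6.46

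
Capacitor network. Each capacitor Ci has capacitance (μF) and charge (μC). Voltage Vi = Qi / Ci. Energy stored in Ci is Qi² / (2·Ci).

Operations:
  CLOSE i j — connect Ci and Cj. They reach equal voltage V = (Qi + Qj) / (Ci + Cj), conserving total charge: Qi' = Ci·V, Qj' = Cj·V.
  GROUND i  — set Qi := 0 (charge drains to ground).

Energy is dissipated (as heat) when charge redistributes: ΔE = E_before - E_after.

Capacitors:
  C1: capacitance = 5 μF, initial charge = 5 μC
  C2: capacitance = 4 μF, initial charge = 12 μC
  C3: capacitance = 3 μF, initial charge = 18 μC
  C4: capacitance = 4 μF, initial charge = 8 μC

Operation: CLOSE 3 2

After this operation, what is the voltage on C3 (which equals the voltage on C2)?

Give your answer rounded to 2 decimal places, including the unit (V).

Answer: 4.29 V

Derivation:
Initial: C1(5μF, Q=5μC, V=1.00V), C2(4μF, Q=12μC, V=3.00V), C3(3μF, Q=18μC, V=6.00V), C4(4μF, Q=8μC, V=2.00V)
Op 1: CLOSE 3-2: Q_total=30.00, C_total=7.00, V=4.29; Q3=12.86, Q2=17.14; dissipated=7.714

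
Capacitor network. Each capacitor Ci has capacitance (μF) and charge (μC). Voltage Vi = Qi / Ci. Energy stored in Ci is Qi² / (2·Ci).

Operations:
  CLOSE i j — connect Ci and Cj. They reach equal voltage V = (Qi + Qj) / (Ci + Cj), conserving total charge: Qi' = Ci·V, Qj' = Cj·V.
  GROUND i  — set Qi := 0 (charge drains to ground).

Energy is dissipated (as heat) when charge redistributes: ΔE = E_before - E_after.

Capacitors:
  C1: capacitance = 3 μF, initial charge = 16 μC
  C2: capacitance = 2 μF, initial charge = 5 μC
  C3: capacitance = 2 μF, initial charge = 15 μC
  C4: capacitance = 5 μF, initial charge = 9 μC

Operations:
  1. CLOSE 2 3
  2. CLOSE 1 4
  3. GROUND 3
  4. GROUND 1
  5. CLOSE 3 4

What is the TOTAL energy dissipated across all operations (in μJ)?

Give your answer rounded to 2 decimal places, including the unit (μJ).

Answer: 70.83 μJ

Derivation:
Initial: C1(3μF, Q=16μC, V=5.33V), C2(2μF, Q=5μC, V=2.50V), C3(2μF, Q=15μC, V=7.50V), C4(5μF, Q=9μC, V=1.80V)
Op 1: CLOSE 2-3: Q_total=20.00, C_total=4.00, V=5.00; Q2=10.00, Q3=10.00; dissipated=12.500
Op 2: CLOSE 1-4: Q_total=25.00, C_total=8.00, V=3.12; Q1=9.38, Q4=15.62; dissipated=11.704
Op 3: GROUND 3: Q3=0; energy lost=25.000
Op 4: GROUND 1: Q1=0; energy lost=14.648
Op 5: CLOSE 3-4: Q_total=15.62, C_total=7.00, V=2.23; Q3=4.46, Q4=11.16; dissipated=6.975
Total dissipated: 70.828 μJ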